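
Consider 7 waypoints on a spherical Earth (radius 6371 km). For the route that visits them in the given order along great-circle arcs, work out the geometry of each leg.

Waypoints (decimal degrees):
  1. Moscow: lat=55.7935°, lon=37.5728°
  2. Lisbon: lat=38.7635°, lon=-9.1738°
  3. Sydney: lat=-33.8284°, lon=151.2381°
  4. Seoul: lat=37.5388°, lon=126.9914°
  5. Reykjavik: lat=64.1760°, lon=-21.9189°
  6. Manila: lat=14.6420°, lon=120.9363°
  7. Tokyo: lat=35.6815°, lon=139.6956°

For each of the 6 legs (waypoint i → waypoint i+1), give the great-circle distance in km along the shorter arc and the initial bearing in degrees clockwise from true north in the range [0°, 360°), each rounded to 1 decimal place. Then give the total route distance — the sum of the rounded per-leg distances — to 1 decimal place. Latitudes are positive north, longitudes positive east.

Leg 1: φ1=0.9737803, φ2=0.6765507, Δφ=-0.2972296, Δλ=-0.8158821 rad; a=sin²(Δφ/2)+cosφ1·cosφ2·sin²(Δλ/2)=0.0909148314; c=2·atan2(√a, √(1-a))=0.612574706; dist=6371·c=3902.713 ≈ 3902.7 km; running total=3902.7 km
Leg 1 bearing: y=sinΔλ·cosφ2=-0.56790608, x=cosφ1·sinφ2-sinφ1·cosφ2·cosΔλ=-0.08988875; θ=atan2(y, x)=-98.9942° <0 so +360° → 261.0058° ≈ 261.0°
Leg 2: φ1=0.6765507, φ2=-0.5904170, Δφ=-1.2669677, Δλ=2.7997158 rad; a=sin²(Δφ/2)+cosφ1·cosφ2·sin²(Δλ/2)=0.9794032628; c=2·atan2(√a, √(1-a))=2.853566822; dist=6371·c=18180.074 ≈ 18180.1 km; running total=22082.8 km
Leg 2 bearing: y=sinΔλ·cosφ2=0.27849997, x=cosφ1·sinφ2-sinφ1·cosφ2·cosΔλ=0.05592685; θ=atan2(y, x)=78.6452° ≈ 78.6°
Leg 3: φ1=-0.5904170, φ2=0.6551757, Δφ=1.2455926, Δλ=-0.4231847 rad; a=sin²(Δφ/2)+cosφ1·cosφ2·sin²(Δλ/2)=0.3693025944; c=2·atan2(√a, √(1-a))=1.306329353; dist=6371·c=8322.624 ≈ 8322.6 km; running total=30405.4 km
Leg 3 bearing: y=sinΔλ·cosφ2=-0.32563414, x=cosφ1·sinφ2-sinφ1·cosφ2·cosΔλ=0.90864468; θ=atan2(y, x)=-19.7163° <0 so +360° → 340.2837° ≈ 340.3°
Leg 4: φ1=0.6551757, φ2=1.1200825, Δφ=0.4649068, Δλ=-2.5989750 rad; a=sin²(Δφ/2)+cosφ1·cosφ2·sin²(Δλ/2)=0.3736724146; c=2·atan2(√a, √(1-a))=1.315372848; dist=6371·c=8380.240 ≈ 8380.2 km; running total=38785.6 km
Leg 4 bearing: y=sinΔλ·cosφ2=-0.22493909, x=cosφ1·sinφ2-sinφ1·cosφ2·cosΔλ=0.94104610; θ=atan2(y, x)=-13.4432° <0 so +360° → 346.5568° ≈ 346.6°
Leg 5: φ1=1.1200825, φ2=0.2555511, Δφ=-0.8645314, Δλ=2.4932936 rad; a=sin²(Δφ/2)+cosφ1·cosφ2·sin²(Δλ/2)=0.5542083559; c=2·atan2(√a, √(1-a))=1.679426562; dist=6371·c=10699.627 ≈ 10699.6 km; running total=49485.2 km
Leg 5 bearing: y=sinΔλ·cosφ2=0.58422149, x=cosφ1·sinφ2-sinφ1·cosφ2·cosΔλ=0.80432025; θ=atan2(y, x)=35.9929° ≈ 36.0°
Leg 6: φ1=0.2555511, φ2=0.6227597, Δφ=0.3672085, Δλ=0.3274116 rad; a=sin²(Δφ/2)+cosφ1·cosφ2·sin²(Δλ/2)=0.0542075458; c=2·atan2(√a, √(1-a))=0.469963300; dist=6371·c=2994.136 ≈ 2994.1 km; running total=52479.3 km
Leg 6 bearing: y=sinΔλ·cosφ2=0.26122109, x=cosφ1·sinφ2-sinφ1·cosφ2·cosΔλ=0.36991877; θ=atan2(y, x)=35.2281° ≈ 35.2°

Leg 1: dist=3902.7 km, bearing=261.0°
Leg 2: dist=18180.1 km, bearing=78.6°
Leg 3: dist=8322.6 km, bearing=340.3°
Leg 4: dist=8380.2 km, bearing=346.6°
Leg 5: dist=10699.6 km, bearing=36.0°
Leg 6: dist=2994.1 km, bearing=35.2°
Total: 52479.3 km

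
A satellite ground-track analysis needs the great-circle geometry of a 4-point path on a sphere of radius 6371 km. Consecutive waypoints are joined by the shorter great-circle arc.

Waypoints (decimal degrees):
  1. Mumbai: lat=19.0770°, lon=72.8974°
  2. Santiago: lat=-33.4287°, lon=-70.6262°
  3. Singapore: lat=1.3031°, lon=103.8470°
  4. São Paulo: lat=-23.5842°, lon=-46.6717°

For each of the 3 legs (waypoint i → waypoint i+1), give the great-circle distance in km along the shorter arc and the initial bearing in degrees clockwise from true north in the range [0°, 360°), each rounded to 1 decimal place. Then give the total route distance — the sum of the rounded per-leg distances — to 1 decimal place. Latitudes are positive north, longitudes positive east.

Leg 1: φ1=0.3329565, φ2=-0.5834409, Δφ=-0.9163973, Δλ=-2.5049594 rad; a=sin²(Δφ/2)+cosφ1·cosφ2·sin²(Δλ/2)=0.9071401036; c=2·atan2(√a, √(1-a))=2.522284428; dist=6371·c=16069.474 ≈ 16069.5 km; running total=16069.5 km
Leg 1 bearing: y=sinΔλ·cosφ2=-0.49614608, x=cosφ1·sinφ2-sinφ1·cosφ2·cosΔλ=-0.30130850; θ=atan2(y, x)=-121.2702° <0 so +360° → 238.7298° ≈ 238.7°
Leg 2: φ1=-0.5834409, φ2=0.0227434, Δφ=0.6061843, Δλ=3.0451318 rad; a=sin²(Δφ/2)+cosφ1·cosφ2·sin²(Δλ/2)=0.9215028494; c=2·atan2(√a, √(1-a))=2.573643114; dist=6371·c=16396.680 ≈ 16396.7 km; running total=32466.2 km
Leg 2 bearing: y=sinΔλ·cosφ2=0.09628643, x=cosφ1·sinφ2-sinφ1·cosφ2·cosΔλ=-0.52921670; θ=atan2(y, x)=169.6883° ≈ 169.7°
Leg 3: φ1=0.0227434, φ2=-0.4116219, Δφ=-0.4343653, Δλ=-2.6270469 rad; a=sin²(Δφ/2)+cosφ1·cosφ2·sin²(Δλ/2)=0.9033486302; c=2·atan2(√a, √(1-a))=2.509338207; dist=6371·c=15986.994 ≈ 15987.0 km; running total=48453.2 km
Leg 3 bearing: y=sinΔλ·cosφ2=-0.45103258, x=cosφ1·sinφ2-sinφ1·cosφ2·cosΔλ=-0.38184963; θ=atan2(y, x)=-130.2517° <0 so +360° → 229.7483° ≈ 229.7°

Leg 1: dist=16069.5 km, bearing=238.7°
Leg 2: dist=16396.7 km, bearing=169.7°
Leg 3: dist=15987.0 km, bearing=229.7°
Total: 48453.2 km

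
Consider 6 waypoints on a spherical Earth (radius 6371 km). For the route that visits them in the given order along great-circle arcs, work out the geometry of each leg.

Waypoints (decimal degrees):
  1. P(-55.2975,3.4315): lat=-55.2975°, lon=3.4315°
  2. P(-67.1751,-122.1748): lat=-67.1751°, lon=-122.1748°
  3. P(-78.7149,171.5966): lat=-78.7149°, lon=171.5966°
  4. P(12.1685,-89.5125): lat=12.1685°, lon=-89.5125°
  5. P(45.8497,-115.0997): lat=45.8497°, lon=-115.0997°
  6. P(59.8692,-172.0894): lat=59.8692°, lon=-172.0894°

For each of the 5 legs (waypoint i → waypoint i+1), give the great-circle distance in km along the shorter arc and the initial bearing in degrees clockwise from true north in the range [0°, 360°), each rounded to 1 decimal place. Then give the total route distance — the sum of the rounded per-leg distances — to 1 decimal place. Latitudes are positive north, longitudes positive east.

Leg 1: φ1=-0.9651234, φ2=-1.1724267, Δφ=-0.2073032, Δλ=-2.1922435 rad; a=sin²(Δφ/2)+cosφ1·cosφ2·sin²(Δλ/2)=0.1854183902; c=2·atan2(√a, √(1-a))=0.890320144; dist=6371·c=5672.230 ≈ 5672.2 km; running total=5672.2 km
Leg 1 bearing: y=sinΔλ·cosφ2=-0.31539011, x=cosφ1·sinφ2-sinφ1·cosφ2·cosΔλ=-0.71041025; θ=atan2(y, x)=-156.0609° <0 so +360° → 203.9391° ≈ 203.9°
Leg 2: φ1=-1.1724267, φ2=-1.3738342, Δφ=-0.2014075, Δλ=5.1272782 rad; a=sin²(Δφ/2)+cosφ1·cosφ2·sin²(Δλ/2)=0.0327633086; c=2·atan2(√a, √(1-a))=0.364019270; dist=6371·c=2319.167 ≈ 2319.2 km; running total=7991.4 km
Leg 2 bearing: y=sinΔλ·cosφ2=-0.17908888, x=cosφ1·sinφ2-sinφ1·cosφ2·cosΔλ=-0.30771199; θ=atan2(y, x)=-149.8005° <0 so +360° → 210.1995° ≈ 210.2°
Leg 3: φ1=-1.3738342, φ2=0.2123804, Δφ=1.5862146, Δλ=-4.5572135 rad; a=sin²(Δφ/2)+cosφ1·cosφ2·sin²(Δλ/2)=0.6181385760; c=2·atan2(√a, √(1-a))=1.809329053; dist=6371·c=11527.235 ≈ 11527.2 km; running total=19518.6 km
Leg 3 bearing: y=sinΔλ·cosφ2=0.96578632, x=cosφ1·sinφ2-sinφ1·cosφ2·cosΔλ=-0.10691067; θ=atan2(y, x)=96.3168° ≈ 96.3°
Leg 4: φ1=0.2123804, φ2=0.8002282, Δφ=0.5878478, Δλ=-0.4465809 rad; a=sin²(Δφ/2)+cosφ1·cosφ2·sin²(Δλ/2)=0.1173198503; c=2·atan2(√a, √(1-a))=0.699195366; dist=6371·c=4454.574 ≈ 4454.6 km; running total=23973.2 km
Leg 4 bearing: y=sinΔλ·cosφ2=-0.30082595, x=cosφ1·sinφ2-sinφ1·cosφ2·cosΔλ=0.56897044; θ=atan2(y, x)=-27.8663° <0 so +360° → 332.1337° ≈ 332.1°
Leg 5: φ1=0.8002282, φ2=1.0449147, Δφ=0.2446864, Δλ=-0.9946579 rad; a=sin²(Δφ/2)+cosφ1·cosφ2·sin²(Δλ/2)=0.0944749271; c=2·atan2(√a, √(1-a))=0.624851247; dist=6371·c=3980.927 ≈ 3980.9 km; running total=27954.1 km
Leg 5 bearing: y=sinΔλ·cosφ2=-0.42094312, x=cosφ1·sinφ2-sinφ1·cosφ2·cosΔλ=0.40620752; θ=atan2(y, x)=-46.0206° <0 so +360° → 313.9794° ≈ 314.0°

Leg 1: dist=5672.2 km, bearing=203.9°
Leg 2: dist=2319.2 km, bearing=210.2°
Leg 3: dist=11527.2 km, bearing=96.3°
Leg 4: dist=4454.6 km, bearing=332.1°
Leg 5: dist=3980.9 km, bearing=314.0°
Total: 27954.1 km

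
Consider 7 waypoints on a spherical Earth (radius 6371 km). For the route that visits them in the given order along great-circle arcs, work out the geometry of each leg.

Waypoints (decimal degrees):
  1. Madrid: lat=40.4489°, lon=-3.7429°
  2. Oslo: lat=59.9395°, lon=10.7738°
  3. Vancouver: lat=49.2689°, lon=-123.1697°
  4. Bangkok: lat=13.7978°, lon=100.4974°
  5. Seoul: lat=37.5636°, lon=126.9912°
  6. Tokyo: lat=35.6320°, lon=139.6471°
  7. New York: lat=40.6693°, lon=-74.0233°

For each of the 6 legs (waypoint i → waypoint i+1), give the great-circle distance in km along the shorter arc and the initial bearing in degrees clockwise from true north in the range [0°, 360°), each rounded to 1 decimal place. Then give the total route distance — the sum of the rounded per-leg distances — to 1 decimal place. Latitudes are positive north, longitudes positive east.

Leg 1: φ1=0.7059665, φ2=1.0461416, Δφ=0.3401751, Δλ=0.2533642 rad; a=sin²(Δφ/2)+cosφ1·cosφ2·sin²(Δλ/2)=0.0347366660; c=2·atan2(√a, √(1-a))=0.374947997; dist=6371·c=2388.794 ≈ 2388.8 km; running total=2388.8 km
Leg 1 bearing: y=sinΔλ·cosφ2=0.12556024, x=cosφ1·sinφ2-sinφ1·cosφ2·cosΔλ=0.34402725; θ=atan2(y, x)=20.0507° ≈ 20.1°
Leg 2: φ1=1.0461416, φ2=0.8599045, Δφ=-0.1862371, Δλ=-2.3377551 rad; a=sin²(Δφ/2)+cosφ1·cosφ2·sin²(Δλ/2)=0.2854807982; c=2·atan2(√a, √(1-a))=1.127368373; dist=6371·c=7182.464 ≈ 7182.5 km; running total=9571.3 km
Leg 2 bearing: y=sinΔλ·cosφ2=-0.46982303, x=cosφ1·sinφ2-sinφ1·cosφ2·cosΔλ=0.77148711; θ=atan2(y, x)=-31.3407° <0 so +360° → 328.6593° ≈ 328.7°
Leg 3: φ1=0.8599045, φ2=0.2408170, Δφ=-0.6190875, Δλ=3.9037273 rad; a=sin²(Δφ/2)+cosφ1·cosφ2·sin²(Δλ/2)=0.6388269507; c=2·atan2(√a, √(1-a))=1.852147451; dist=6371·c=11800.031 ≈ 11800.0 km; running total=21371.3 km
Leg 3 bearing: y=sinΔλ·cosφ2=-0.67054265, x=cosφ1·sinφ2-sinφ1·cosφ2·cosΔλ=0.68795411; θ=atan2(y, x)=-44.2657° <0 so +360° → 315.7343° ≈ 315.7°
Leg 4: φ1=0.2408170, φ2=0.6556085, Δφ=0.4147915, Δλ=0.4624040 rad; a=sin²(Δφ/2)+cosφ1·cosφ2·sin²(Δλ/2)=0.0828211576; c=2·atan2(√a, √(1-a))=0.583829825; dist=6371·c=3719.580 ≈ 3719.6 km; running total=25090.9 km
Leg 4 bearing: y=sinΔλ·cosφ2=0.35361403, x=cosφ1·sinφ2-sinφ1·cosφ2·cosΔλ=0.42285266; θ=atan2(y, x)=39.9043° ≈ 39.9°
Leg 5: φ1=0.6556085, φ2=0.6218957, Δφ=-0.0337128, Δλ=0.2208871 rad; a=sin²(Δφ/2)+cosφ1·cosφ2·sin²(Δλ/2)=0.0081108565; c=2·atan2(√a, √(1-a))=0.180364969; dist=6371·c=1149.105 ≈ 1149.1 km; running total=26240.0 km
Leg 5 bearing: y=sinΔλ·cosφ2=0.17807528, x=cosφ1·sinφ2-sinφ1·cosφ2·cosΔλ=-0.02166742; θ=atan2(y, x)=96.9374° ≈ 96.9°
Leg 6: φ1=0.6218957, φ2=0.7098132, Δφ=0.0879175, Δλ=-3.7292520 rad; a=sin²(Δφ/2)+cosφ1·cosφ2·sin²(Δλ/2)=0.5666981681; c=2·atan2(√a, √(1-a))=1.704591487; dist=6371·c=10859.952 ≈ 10860.0 km; running total=37100.0 km
Leg 6 bearing: y=sinΔλ·cosφ2=0.42051436, x=cosφ1·sinφ2-sinφ1·cosφ2·cosΔλ=0.89742581; θ=atan2(y, x)=25.1068° ≈ 25.1°

Leg 1: dist=2388.8 km, bearing=20.1°
Leg 2: dist=7182.5 km, bearing=328.7°
Leg 3: dist=11800.0 km, bearing=315.7°
Leg 4: dist=3719.6 km, bearing=39.9°
Leg 5: dist=1149.1 km, bearing=96.9°
Leg 6: dist=10860.0 km, bearing=25.1°
Total: 37100.0 km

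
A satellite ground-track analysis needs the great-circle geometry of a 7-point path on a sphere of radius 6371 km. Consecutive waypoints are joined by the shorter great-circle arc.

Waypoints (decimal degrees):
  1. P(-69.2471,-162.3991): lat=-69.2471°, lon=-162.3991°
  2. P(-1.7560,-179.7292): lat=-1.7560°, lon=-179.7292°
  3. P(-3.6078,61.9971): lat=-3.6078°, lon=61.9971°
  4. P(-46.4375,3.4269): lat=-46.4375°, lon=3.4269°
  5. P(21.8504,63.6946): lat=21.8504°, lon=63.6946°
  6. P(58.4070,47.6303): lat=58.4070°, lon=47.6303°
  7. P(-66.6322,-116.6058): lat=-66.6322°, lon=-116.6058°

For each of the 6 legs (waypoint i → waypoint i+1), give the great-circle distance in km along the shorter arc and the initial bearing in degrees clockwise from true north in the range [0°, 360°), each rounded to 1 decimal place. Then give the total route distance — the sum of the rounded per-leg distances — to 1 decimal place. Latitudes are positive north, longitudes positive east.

Leg 1: φ1=-1.2085899, φ2=-0.0306480, Δφ=1.1779419, Δλ=-0.3024673 rad; a=sin²(Δφ/2)+cosφ1·cosφ2·sin²(Δλ/2)=0.3166254478; c=2·atan2(√a, √(1-a))=1.195284108; dist=6371·c=7615.155 ≈ 7615.2 km; running total=7615.2 km
Leg 1 bearing: y=sinΔλ·cosφ2=-0.29773652, x=cosφ1·sinφ2-sinφ1·cosφ2·cosΔλ=0.88138984; θ=atan2(y, x)=-18.6651° <0 so +360° → 341.3349° ≈ 341.3°
Leg 2: φ1=-0.0306480, φ2=-0.0629680, Δφ=-0.0323200, Δλ=4.2189198 rad; a=sin²(Δφ/2)+cosφ1·cosφ2·sin²(Δλ/2)=0.7352974842; c=2·atan2(√a, √(1-a))=2.060761284; dist=6371·c=13129.110 ≈ 13129.1 km; running total=20744.3 km
Leg 2 bearing: y=sinΔλ·cosφ2=-0.87894949, x=cosφ1·sinφ2-sinφ1·cosφ2·cosΔλ=-0.07738325; θ=atan2(y, x)=-95.0314° <0 so +360° → 264.9686° ≈ 265.0°
Leg 3: φ1=-0.0629680, φ2=-0.8104873, Δφ=-0.7475193, Δλ=-1.0222428 rad; a=sin²(Δφ/2)+cosφ1·cosφ2·sin²(Δλ/2)=0.2978784897; c=2·atan2(√a, √(1-a))=1.154645263; dist=6371·c=7356.245 ≈ 7356.2 km; running total=28100.5 km
Leg 3 bearing: y=sinΔλ·cosφ2=-0.58803380, x=cosφ1·sinφ2-sinφ1·cosφ2·cosΔλ=-0.70057393; θ=atan2(y, x)=-139.9912° <0 so +360° → 220.0088° ≈ 220.0°
Leg 4: φ1=-0.8104873, φ2=0.3813614, Δφ=1.1918487, Δλ=1.0518698 rad; a=sin²(Δφ/2)+cosφ1·cosφ2·sin²(Δλ/2)=0.4762334294; c=2·atan2(√a, √(1-a))=1.523245268; dist=6371·c=9704.596 ≈ 9704.6 km; running total=37805.1 km
Leg 4 bearing: y=sinΔλ·cosφ2=0.80596861, x=cosφ1·sinφ2-sinφ1·cosφ2·cosΔλ=0.59004678; θ=atan2(y, x)=53.7923° ≈ 53.8°
Leg 5: φ1=0.3813614, φ2=1.0193945, Δφ=0.6380330, Δλ=-0.2803749 rad; a=sin²(Δφ/2)+cosφ1·cosφ2·sin²(Δλ/2)=0.1078590824; c=2·atan2(√a, √(1-a))=0.669258623; dist=6371·c=4263.847 ≈ 4263.8 km; running total=42068.9 km
Leg 5 bearing: y=sinΔλ·cosφ2=-0.14496646, x=cosφ1·sinφ2-sinφ1·cosφ2·cosΔλ=0.60323024; θ=atan2(y, x)=-13.5129° <0 so +360° → 346.4871° ≈ 346.5°
Leg 6: φ1=1.0193945, φ2=-1.1629513, Δφ=-2.1823457, Δλ=-2.8664607 rad; a=sin²(Δφ/2)+cosφ1·cosφ2·sin²(Δλ/2)=0.9909491754; c=2·atan2(√a, √(1-a))=2.951032815; dist=6371·c=18801.030 ≈ 18801.0 km; running total=60869.9 km
Leg 6 bearing: y=sinΔλ·cosφ2=-0.10775459, x=cosφ1·sinφ2-sinφ1·cosφ2·cosΔλ=-0.15577091; θ=atan2(y, x)=-145.3264° <0 so +360° → 214.6736° ≈ 214.7°

Leg 1: dist=7615.2 km, bearing=341.3°
Leg 2: dist=13129.1 km, bearing=265.0°
Leg 3: dist=7356.2 km, bearing=220.0°
Leg 4: dist=9704.6 km, bearing=53.8°
Leg 5: dist=4263.8 km, bearing=346.5°
Leg 6: dist=18801.0 km, bearing=214.7°
Total: 60869.9 km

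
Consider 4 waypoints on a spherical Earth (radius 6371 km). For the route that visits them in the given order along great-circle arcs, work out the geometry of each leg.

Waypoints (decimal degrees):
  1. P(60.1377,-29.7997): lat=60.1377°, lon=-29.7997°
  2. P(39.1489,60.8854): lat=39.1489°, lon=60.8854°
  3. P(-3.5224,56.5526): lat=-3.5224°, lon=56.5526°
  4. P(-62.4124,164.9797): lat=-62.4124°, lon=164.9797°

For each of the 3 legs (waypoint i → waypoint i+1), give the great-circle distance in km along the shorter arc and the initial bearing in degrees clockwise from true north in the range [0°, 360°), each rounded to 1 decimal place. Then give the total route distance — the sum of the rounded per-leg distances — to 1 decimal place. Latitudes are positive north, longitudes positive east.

Leg 1: dist=6351.4 km, bearing=67.4°
Leg 2: dist=4765.6 km, bearing=186.4°
Leg 3: dist=10592.3 km, bearing=153.8°
Total: 21709.3 km

Leg 1: φ1=1.0496009, φ2=0.6832772, Δφ=-0.3663237, Δλ=1.5827536 rad; a=sin²(Δφ/2)+cosφ1·cosφ2·sin²(Δλ/2)=0.2285526542; c=2·atan2(√a, √(1-a))=0.996916164; dist=6371·c=6351.353 ≈ 6351.4 km; running total=6351.4 km
Leg 1 bearing: y=sinΔλ·cosφ2=0.77545243, x=cosφ1·sinφ2-sinφ1·cosφ2·cosΔλ=0.32239555; θ=atan2(y, x)=67.4248° ≈ 67.4°
Leg 2: φ1=0.6832772, φ2=-0.0614775, Δφ=-0.7447547, Δλ=-0.0756216 rad; a=sin²(Δφ/2)+cosφ1·cosφ2·sin²(Δλ/2)=0.1334789891; c=2·atan2(√a, √(1-a))=0.748012733; dist=6371·c=4765.589 ≈ 4765.6 km; running total=11117.0 km
Leg 2 bearing: y=sinΔλ·cosφ2=-0.07540685, x=cosφ1·sinφ2-sinφ1·cosφ2·cosΔλ=-0.67599053; θ=atan2(y, x)=-173.6350° <0 so +360° → 186.3650° ≈ 186.4°
Leg 3: φ1=-0.0614775, φ2=-1.0893019, Δφ=-1.0278244, Δλ=1.8924099 rad; a=sin²(Δφ/2)+cosφ1·cosφ2·sin²(Δλ/2)=0.5458281394; c=2·atan2(√a, √(1-a))=1.662581425; dist=6371·c=10592.306 ≈ 10592.3 km; running total=21709.3 km
Leg 3 bearing: y=sinΔλ·cosφ2=0.43935931, x=cosφ1·sinφ2-sinφ1·cosφ2·cosΔλ=-0.89362326; θ=atan2(y, x)=153.8185° ≈ 153.8°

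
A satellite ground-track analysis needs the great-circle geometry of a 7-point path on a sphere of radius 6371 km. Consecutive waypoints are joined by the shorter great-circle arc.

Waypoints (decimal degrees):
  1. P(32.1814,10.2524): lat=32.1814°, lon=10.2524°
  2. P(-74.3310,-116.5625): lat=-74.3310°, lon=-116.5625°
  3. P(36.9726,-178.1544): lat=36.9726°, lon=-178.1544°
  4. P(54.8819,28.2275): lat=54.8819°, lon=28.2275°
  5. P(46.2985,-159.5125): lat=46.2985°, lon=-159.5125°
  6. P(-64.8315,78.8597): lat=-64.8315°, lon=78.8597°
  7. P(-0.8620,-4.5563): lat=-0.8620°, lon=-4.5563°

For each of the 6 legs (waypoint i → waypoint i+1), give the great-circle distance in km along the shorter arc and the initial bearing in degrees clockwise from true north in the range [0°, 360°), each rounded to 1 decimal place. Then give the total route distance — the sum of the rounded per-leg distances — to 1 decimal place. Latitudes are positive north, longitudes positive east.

Leg 1: φ1=0.5616714, φ2=-1.2973207, Δφ=-1.8589921, Δλ=-2.2133375 rad; a=sin²(Δφ/2)+cosφ1·cosφ2·sin²(Δλ/2)=0.8248925604; c=2·atan2(√a, √(1-a))=2.278098037; dist=6371·c=14513.763 ≈ 14513.8 km; running total=14513.8 km
Leg 1 bearing: y=sinΔλ·cosφ2=-0.21621908, x=cosφ1·sinφ2-sinφ1·cosφ2·cosΔλ=-0.72871710; θ=atan2(y, x)=-163.4737° <0 so +360° → 196.5263° ≈ 196.5°
Leg 2: φ1=-1.2973207, φ2=0.6452936, Δφ=1.9426143, Δλ=-1.0749814 rad; a=sin²(Δφ/2)+cosφ1·cosφ2·sin²(Δλ/2)=0.7382144892; c=2·atan2(√a, √(1-a))=2.067384937; dist=6371·c=13171.309 ≈ 13171.3 km; running total=27685.1 km
Leg 2 bearing: y=sinΔλ·cosφ2=-0.70271794, x=cosφ1·sinφ2-sinφ1·cosφ2·cosΔλ=0.52839656; θ=atan2(y, x)=-53.0593° <0 so +360° → 306.9407° ≈ 306.9°
Leg 3: φ1=0.6452936, φ2=0.9578699, Δφ=0.3125763, Δλ=3.6020437 rad; a=sin²(Δφ/2)+cosφ1·cosφ2·sin²(Δλ/2)=0.4598865326; c=2·atan2(√a, √(1-a))=1.490483080; dist=6371·c=9495.868 ≈ 9495.9 km; running total=37181.0 km
Leg 3 bearing: y=sinΔλ·cosφ2=-0.25561968, x=cosφ1·sinφ2-sinφ1·cosφ2·cosΔλ=0.96344290; θ=atan2(y, x)=-14.8593° <0 so +360° → 345.1407° ≈ 345.1°
Leg 4: φ1=0.9578699, φ2=0.8080613, Δφ=-0.1498086, Δλ=-3.2766811 rad; a=sin²(Δφ/2)+cosφ1·cosφ2·sin²(Δλ/2)=0.4012401125; c=2·atan2(√a, √(1-a))=1.371969124; dist=6371·c=8740.815 ≈ 8740.8 km; running total=45921.8 km
Leg 4 bearing: y=sinΔλ·cosφ2=0.09304920, x=cosφ1·sinφ2-sinφ1·cosφ2·cosΔλ=0.97587283; θ=atan2(y, x)=5.4467° ≈ 5.4°
Leg 5: φ1=0.8080613, φ2=-1.1315231, Δφ=-1.9395844, Δλ=4.1603797 rad; a=sin²(Δφ/2)+cosφ1·cosφ2·sin²(Δλ/2)=0.9041980021; c=2·atan2(√a, √(1-a))=2.512218398; dist=6371·c=16005.343 ≈ 16005.3 km; running total=61927.1 km
Leg 5 bearing: y=sinΔλ·cosφ2=-0.36211577, x=cosφ1·sinφ2-sinφ1·cosφ2·cosΔλ=-0.46407765; θ=atan2(y, x)=-142.0354° <0 so +360° → 217.9646° ≈ 218.0°
Leg 6: φ1=-1.1315231, φ2=-0.0150447, Δφ=1.1164784, Δλ=-1.4558838 rad; a=sin²(Δφ/2)+cosφ1·cosφ2·sin²(Δλ/2)=0.4688134636; c=2·atan2(√a, √(1-a))=1.508382740; dist=6371·c=9609.906 ≈ 9609.9 km; running total=71537.0 km
Leg 6 bearing: y=sinΔλ·cosφ2=-0.99329240, x=cosφ1·sinφ2-sinφ1·cosφ2·cosΔλ=0.09736431; θ=atan2(y, x)=-84.4016° <0 so +360° → 275.5984° ≈ 275.6°

Leg 1: dist=14513.8 km, bearing=196.5°
Leg 2: dist=13171.3 km, bearing=306.9°
Leg 3: dist=9495.9 km, bearing=345.1°
Leg 4: dist=8740.8 km, bearing=5.4°
Leg 5: dist=16005.3 km, bearing=218.0°
Leg 6: dist=9609.9 km, bearing=275.6°
Total: 71537.0 km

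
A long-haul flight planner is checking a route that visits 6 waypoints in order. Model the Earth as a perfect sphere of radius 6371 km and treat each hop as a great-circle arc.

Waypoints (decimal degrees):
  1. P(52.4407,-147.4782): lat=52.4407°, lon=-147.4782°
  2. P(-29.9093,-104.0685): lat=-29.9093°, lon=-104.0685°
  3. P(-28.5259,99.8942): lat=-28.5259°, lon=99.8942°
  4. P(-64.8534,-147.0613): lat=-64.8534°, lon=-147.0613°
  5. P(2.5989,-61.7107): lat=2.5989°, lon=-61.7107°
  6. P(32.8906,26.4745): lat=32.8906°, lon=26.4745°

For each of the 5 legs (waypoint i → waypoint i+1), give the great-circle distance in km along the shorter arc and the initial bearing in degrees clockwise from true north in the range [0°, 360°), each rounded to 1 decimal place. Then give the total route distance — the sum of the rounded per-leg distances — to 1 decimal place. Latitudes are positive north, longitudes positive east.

Leg 1: dist=10080.3 km, bearing=143.4°
Leg 2: dist=13037.2 km, bearing=203.7°
Leg 3: dist=8158.6 km, bearing=155.9°
Leg 4: dist=10049.8 km, bearing=84.7°
Leg 5: dist=9681.3 km, bearing=57.2°
Total: 51007.2 km

Leg 1: φ1=0.9152629, φ2=-0.5220158, Δφ=-1.4372786, Δλ=0.7576422 rad; a=sin²(Δφ/2)+cosφ1·cosφ2·sin²(Δλ/2)=0.5057084228; c=2·atan2(√a, √(1-a))=1.582213420; dist=6371·c=10080.282 ≈ 10080.3 km; running total=10080.3 km
Leg 1 bearing: y=sinΔλ·cosφ2=0.59568494, x=cosφ1·sinφ2-sinφ1·cosφ2·cosΔλ=-0.80313704; θ=atan2(y, x)=143.4358° ≈ 143.4°
Leg 2: φ1=-0.5220158, φ2=-0.4978709, Δφ=0.0241449, Δλ=3.5598207 rad; a=sin²(Δφ/2)+cosφ1·cosφ2·sin²(Δλ/2)=0.7289107633; c=2·atan2(√a, √(1-a))=2.046339620; dist=6371·c=13037.230 ≈ 13037.2 km; running total=23117.5 km
Leg 2 bearing: y=sinΔλ·cosφ2=-0.35683675, x=cosφ1·sinφ2-sinφ1·cosφ2·cosΔλ=-0.81428925; θ=atan2(y, x)=-156.3361° <0 so +360° → 203.6639° ≈ 203.7°
Leg 3: φ1=-0.4978709, φ2=-1.1319054, Δφ=-0.6340345, Δλ=-4.3101866 rad; a=sin²(Δφ/2)+cosφ1·cosφ2·sin²(Δλ/2)=0.3569255651; c=2·atan2(√a, √(1-a))=1.280591107; dist=6371·c=8158.646 ≈ 8158.6 km; running total=31276.1 km
Leg 3 bearing: y=sinΔλ·cosφ2=0.39102640, x=cosφ1·sinφ2-sinφ1·cosφ2·cosΔλ=-0.87476693; θ=atan2(y, x)=155.9151° ≈ 155.9°
Leg 4: φ1=-1.1319054, φ2=0.0453594, Δφ=1.1772647, Δλ=1.4896490 rad; a=sin²(Δφ/2)+cosφ1·cosφ2·sin²(Δλ/2)=0.5033185658; c=2·atan2(√a, √(1-a))=1.577433507; dist=6371·c=10049.829 ≈ 10049.8 km; running total=41325.9 km
Leg 4 bearing: y=sinΔλ·cosφ2=0.99568419, x=cosφ1·sinφ2-sinφ1·cosφ2·cosΔλ=0.09256862; θ=atan2(y, x)=84.6885° ≈ 84.7°
Leg 5: φ1=0.0453594, φ2=0.5740493, Δφ=0.5286899, Δλ=1.5391221 rad; a=sin²(Δφ/2)+cosφ1·cosφ2·sin²(Δλ/2)=0.4744056538; c=2·atan2(√a, √(1-a))=1.519585253; dist=6371·c=9681.278 ≈ 9681.3 km; running total=51007.2 km
Leg 5 bearing: y=sinΔλ·cosφ2=0.83928778, x=cosφ1·sinφ2-sinφ1·cosφ2·cosΔλ=0.54127233; θ=atan2(y, x)=57.1813° ≈ 57.2°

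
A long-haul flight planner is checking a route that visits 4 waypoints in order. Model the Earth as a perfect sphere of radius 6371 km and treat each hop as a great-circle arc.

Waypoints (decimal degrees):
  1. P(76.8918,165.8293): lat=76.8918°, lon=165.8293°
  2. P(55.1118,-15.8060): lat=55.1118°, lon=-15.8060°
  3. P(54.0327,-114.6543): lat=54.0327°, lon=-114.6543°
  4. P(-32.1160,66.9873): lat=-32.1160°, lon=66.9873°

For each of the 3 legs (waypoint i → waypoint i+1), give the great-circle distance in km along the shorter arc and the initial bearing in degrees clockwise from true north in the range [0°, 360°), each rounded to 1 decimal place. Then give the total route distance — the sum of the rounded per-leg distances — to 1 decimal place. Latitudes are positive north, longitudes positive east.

Leg 1: dist=5336.5 km, bearing=1.3°
Leg 2: dist=5810.0 km, bearing=312.8°
Leg 3: dist=17574.6 km, bearing=356.3°
Total: 28721.1 km

Leg 1: φ1=1.3420151, φ2=0.9618824, Δφ=-0.3801327, Δλ=-3.1701340 rad; a=sin²(Δφ/2)+cosφ1·cosφ2·sin²(Δλ/2)=0.1653849351; c=2·atan2(√a, √(1-a))=0.837624111; dist=6371·c=5336.503 ≈ 5336.5 km; running total=5336.5 km
Leg 1 bearing: y=sinΔλ·cosφ2=0.01632279, x=cosφ1·sinφ2-sinφ1·cosφ2·cosΔλ=0.74287590; θ=atan2(y, x)=1.2587° ≈ 1.3°
Leg 2: φ1=0.9618824, φ2=0.9430485, Δφ=-0.0188338, Δλ=-1.7252283 rad; a=sin²(Δφ/2)+cosφ1·cosφ2·sin²(Δλ/2)=0.1938930131; c=2·atan2(√a, √(1-a))=0.911938716; dist=6371·c=5809.962 ≈ 5810.0 km; running total=11146.5 km
Leg 2 bearing: y=sinΔλ·cosφ2=-0.58033373, x=cosφ1·sinφ2-sinφ1·cosφ2·cosΔλ=0.53703520; θ=atan2(y, x)=-47.2191° <0 so +360° → 312.7809° ≈ 312.8°
Leg 3: φ1=0.9430485, φ2=-0.5605299, Δφ=-1.5035785, Δλ=3.1702440 rad; a=sin²(Δφ/2)+cosφ1·cosφ2·sin²(Δλ/2)=0.9637616684; c=2·atan2(√a, √(1-a))=2.758527474; dist=6371·c=17574.579 ≈ 17574.6 km; running total=28721.1 km
Leg 3 bearing: y=sinΔλ·cosφ2=-0.02426359, x=cosφ1·sinφ2-sinφ1·cosφ2·cosΔλ=0.37297686; θ=atan2(y, x)=-3.7221° <0 so +360° → 356.2779° ≈ 356.3°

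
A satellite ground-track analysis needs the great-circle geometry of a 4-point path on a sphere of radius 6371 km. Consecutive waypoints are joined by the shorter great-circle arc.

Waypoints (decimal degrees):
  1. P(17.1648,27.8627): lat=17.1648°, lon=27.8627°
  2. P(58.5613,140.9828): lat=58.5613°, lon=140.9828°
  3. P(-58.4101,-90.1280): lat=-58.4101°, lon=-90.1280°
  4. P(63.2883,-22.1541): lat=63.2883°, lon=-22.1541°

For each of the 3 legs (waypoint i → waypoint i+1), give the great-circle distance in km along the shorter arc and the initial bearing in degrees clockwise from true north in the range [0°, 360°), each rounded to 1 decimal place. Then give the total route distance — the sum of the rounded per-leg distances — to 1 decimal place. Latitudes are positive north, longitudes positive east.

Leg 1: φ1=0.2995823, φ2=1.0220875, Δφ=0.7225052, Δλ=1.9743182 rad; a=sin²(Δφ/2)+cosφ1·cosφ2·sin²(Δλ/2)=0.4719434130; c=2·atan2(√a, √(1-a))=1.514653664; dist=6371·c=9649.858 ≈ 9649.9 km; running total=9649.9 km
Leg 1 bearing: y=sinΔλ·cosφ2=0.47969423, x=cosφ1·sinφ2-sinφ1·cosφ2·cosΔλ=0.87563963; θ=atan2(y, x)=28.7149° ≈ 28.7°
Leg 2: φ1=1.0220875, φ2=-1.0194486, Δφ=-2.0415361, Δλ=-4.0336444 rad; a=sin²(Δφ/2)+cosφ1·cosφ2·sin²(Δλ/2)=0.9491532427; c=2·atan2(√a, √(1-a))=2.686696103; dist=6371·c=17116.941 ≈ 17116.9 km; running total=26766.8 km
Leg 2 bearing: y=sinΔλ·cosφ2=0.40773359, x=cosφ1·sinφ2-sinφ1·cosφ2·cosΔλ=-0.16370333; θ=atan2(y, x)=111.8753° ≈ 111.9°
Leg 3: φ1=-1.0194486, φ2=1.1045892, Δφ=2.1240378, Δλ=1.1863684 rad; a=sin²(Δφ/2)+cosφ1·cosφ2·sin²(Δλ/2)=0.8363033278; c=2·atan2(√a, √(1-a))=2.308522007; dist=6371·c=14707.594 ≈ 14707.6 km; running total=41474.4 km
Leg 3 bearing: y=sinΔλ·cosφ2=0.41669371, x=cosφ1·sinφ2-sinφ1·cosφ2·cosΔλ=0.61152812; θ=atan2(y, x)=34.2704° ≈ 34.3°

Leg 1: dist=9649.9 km, bearing=28.7°
Leg 2: dist=17116.9 km, bearing=111.9°
Leg 3: dist=14707.6 km, bearing=34.3°
Total: 41474.4 km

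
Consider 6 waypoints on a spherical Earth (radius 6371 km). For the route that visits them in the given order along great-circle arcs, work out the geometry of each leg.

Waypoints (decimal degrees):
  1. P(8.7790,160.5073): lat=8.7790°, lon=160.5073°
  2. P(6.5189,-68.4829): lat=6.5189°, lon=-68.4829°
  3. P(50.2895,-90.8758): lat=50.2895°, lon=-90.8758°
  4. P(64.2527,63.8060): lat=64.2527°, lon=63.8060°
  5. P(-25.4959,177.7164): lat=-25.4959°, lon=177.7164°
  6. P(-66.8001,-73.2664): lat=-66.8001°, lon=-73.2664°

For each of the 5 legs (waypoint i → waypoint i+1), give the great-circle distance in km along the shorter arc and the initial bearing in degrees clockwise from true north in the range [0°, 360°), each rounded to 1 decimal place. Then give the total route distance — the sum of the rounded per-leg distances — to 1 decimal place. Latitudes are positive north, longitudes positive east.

Leg 1: φ1=0.1532225, φ2=0.1137763, Δφ=-0.0394462, Δλ=-3.9966329 rad; a=sin²(Δφ/2)+cosφ1·cosφ2·sin²(Δλ/2)=0.8134900248; c=2·atan2(√a, √(1-a))=2.248466937; dist=6371·c=14324.983 ≈ 14325.0 km; running total=14325.0 km
Leg 1 bearing: y=sinΔλ·cosφ2=0.74971848, x=cosφ1·sinφ2-sinφ1·cosφ2·cosΔλ=0.21170315; θ=atan2(y, x)=74.2315° ≈ 74.2°
Leg 2: φ1=0.1137763, φ2=0.8777174, Δφ=0.7639411, Δλ=-0.3908298 rad; a=sin²(Δφ/2)+cosφ1·cosφ2·sin²(Δλ/2)=0.1628756253; c=2·atan2(√a, √(1-a))=0.830849357; dist=6371·c=5293.341 ≈ 5293.3 km; running total=19618.3 km
Leg 2 bearing: y=sinΔλ·cosφ2=-0.24339602, x=cosφ1·sinφ2-sinφ1·cosφ2·cosΔλ=0.69724243; θ=atan2(y, x)=-19.2433° <0 so +360° → 340.7567° ≈ 340.8°
Leg 3: φ1=0.8777174, φ2=1.1214212, Δφ=0.2437038, Δλ=2.6997067 rad; a=sin²(Δφ/2)+cosφ1·cosφ2·sin²(Δλ/2)=0.2789888379; c=2·atan2(√a, √(1-a))=1.112944371; dist=6371·c=7090.569 ≈ 7090.6 km; running total=26708.9 km
Leg 3 bearing: y=sinΔλ·cosφ2=0.18577020, x=cosφ1·sinφ2-sinφ1·cosφ2·cosΔλ=0.87755666; θ=atan2(y, x)=11.9525° ≈ 12.0°
Leg 4: φ1=1.1214212, φ2=-0.4449874, Δφ=-1.5664086, Δλ=1.9881115 rad; a=sin²(Δφ/2)+cosφ1·cosφ2·sin²(Δλ/2)=0.7733159440; c=2·atan2(√a, √(1-a))=2.149133023; dist=6371·c=13692.126 ≈ 13692.1 km; running total=40401.0 km
Leg 4 bearing: y=sinΔλ·cosφ2=0.82515394, x=cosφ1·sinφ2-sinφ1·cosφ2·cosΔλ=0.14252915; θ=atan2(y, x)=80.2000° ≈ 80.2°
Leg 5: φ1=-0.4449874, φ2=-1.1658817, Δφ=-0.7208943, Δλ=-4.3804762 rad; a=sin²(Δφ/2)+cosφ1·cosφ2·sin²(Δλ/2)=0.3601132652; c=2·atan2(√a, √(1-a))=1.287238179; dist=6371·c=8200.994 ≈ 8201.0 km; running total=48602.0 km
Leg 5 bearing: y=sinΔλ·cosφ2=0.37243936, x=cosφ1·sinφ2-sinφ1·cosφ2·cosΔλ=-0.88488176; θ=atan2(y, x)=157.1742° ≈ 157.2°

Leg 1: dist=14325.0 km, bearing=74.2°
Leg 2: dist=5293.3 km, bearing=340.8°
Leg 3: dist=7090.6 km, bearing=12.0°
Leg 4: dist=13692.1 km, bearing=80.2°
Leg 5: dist=8201.0 km, bearing=157.2°
Total: 48602.0 km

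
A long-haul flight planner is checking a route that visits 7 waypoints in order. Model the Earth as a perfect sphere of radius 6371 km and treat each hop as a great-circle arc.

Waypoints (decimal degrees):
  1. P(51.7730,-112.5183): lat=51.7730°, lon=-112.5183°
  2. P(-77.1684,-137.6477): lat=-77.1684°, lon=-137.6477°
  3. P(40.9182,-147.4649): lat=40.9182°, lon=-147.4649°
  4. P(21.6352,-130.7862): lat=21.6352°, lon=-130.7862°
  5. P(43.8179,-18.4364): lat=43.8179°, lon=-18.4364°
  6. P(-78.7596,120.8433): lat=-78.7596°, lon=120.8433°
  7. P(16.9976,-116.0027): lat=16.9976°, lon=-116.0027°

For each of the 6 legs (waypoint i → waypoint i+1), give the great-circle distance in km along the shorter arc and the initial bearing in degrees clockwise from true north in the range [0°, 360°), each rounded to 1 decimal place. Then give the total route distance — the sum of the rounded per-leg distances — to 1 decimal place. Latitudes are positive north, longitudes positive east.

Leg 1: φ1=0.9036093, φ2=-1.3468427, Δφ=-2.2504520, Δλ=-0.4385908 rad; a=sin²(Δφ/2)+cosφ1·cosφ2·sin²(Δλ/2)=0.8207660515; c=2·atan2(√a, √(1-a))=2.267290205; dist=6371·c=14444.906 ≈ 14444.9 km; running total=14444.9 km
Leg 1 bearing: y=sinΔλ·cosφ2=-0.09431206, x=cosφ1·sinφ2-sinφ1·cosφ2·cosΔλ=-0.76127643; θ=atan2(y, x)=-172.9378° <0 so +360° → 187.0622° ≈ 187.1°
Leg 2: φ1=-1.3468427, φ2=0.7141573, Δφ=2.0610000, Δλ=-0.1713425 rad; a=sin²(Δφ/2)+cosφ1·cosφ2·sin²(Δλ/2)=0.7366314842; c=2·atan2(√a, √(1-a))=2.063787476; dist=6371·c=13148.390 ≈ 13148.4 km; running total=27593.3 km
Leg 2 bearing: y=sinΔλ·cosφ2=-0.12884156, x=cosφ1·sinφ2-sinφ1·cosφ2·cosΔλ=0.87144823; θ=atan2(y, x)=-8.4101° <0 so +360° → 351.5899° ≈ 351.6°
Leg 3: φ1=0.7141573, φ2=0.3776055, Δφ=-0.3365518, Δλ=0.2910982 rad; a=sin²(Δφ/2)+cosφ1·cosφ2·sin²(Δλ/2)=0.0428259749; c=2·atan2(√a, √(1-a))=0.416901378; dist=6371·c=2656.079 ≈ 2656.1 km; running total=30249.4 km
Leg 3 bearing: y=sinΔλ·cosφ2=0.26678501, x=cosφ1·sinφ2-sinφ1·cosφ2·cosΔλ=-0.30462010; θ=atan2(y, x)=138.7883° ≈ 138.8°
Leg 4: φ1=0.3776055, φ2=0.7647666, Δφ=0.3871612, Δλ=1.9608739 rad; a=sin²(Δφ/2)+cosφ1·cosφ2·sin²(Δλ/2)=0.4998857334; c=2·atan2(√a, √(1-a))=1.570567794; dist=6371·c=10006.087 ≈ 10006.1 km; running total=40255.5 km
Leg 4 bearing: y=sinΔλ·cosφ2=0.66734125, x=cosφ1·sinφ2-sinφ1·cosφ2·cosΔλ=0.74475204; θ=atan2(y, x)=41.8622° ≈ 41.9°
Leg 5: φ1=0.7647666, φ2=-1.3746143, Δφ=-2.1393810, Δλ=2.4308893 rad; a=sin²(Δφ/2)+cosφ1·cosφ2·sin²(Δλ/2)=0.8928424530; c=2·atan2(√a, √(1-a))=2.474598816; dist=6371·c=15765.669 ≈ 15765.7 km; running total=56021.2 km
Leg 5 bearing: y=sinΔλ·cosφ2=0.12716328, x=cosφ1·sinφ2-sinφ1·cosφ2·cosΔλ=-0.60541616; θ=atan2(y, x)=168.1379° ≈ 168.1°
Leg 6: φ1=-1.3746143, φ2=0.2966641, Δφ=1.6712784, Δλ=-4.1337425 rad; a=sin²(Δφ/2)+cosφ1·cosφ2·sin²(Δλ/2)=0.6943353460; c=2·atan2(√a, √(1-a))=1.969984739; dist=6371·c=12550.773 ≈ 12550.8 km; running total=68572.0 km
Leg 6 bearing: y=sinΔλ·cosφ2=0.80063209, x=cosφ1·sinφ2-sinφ1·cosφ2·cosΔλ=-0.45598613; θ=atan2(y, x)=119.6629° ≈ 119.7°

Leg 1: dist=14444.9 km, bearing=187.1°
Leg 2: dist=13148.4 km, bearing=351.6°
Leg 3: dist=2656.1 km, bearing=138.8°
Leg 4: dist=10006.1 km, bearing=41.9°
Leg 5: dist=15765.7 km, bearing=168.1°
Leg 6: dist=12550.8 km, bearing=119.7°
Total: 68572.0 km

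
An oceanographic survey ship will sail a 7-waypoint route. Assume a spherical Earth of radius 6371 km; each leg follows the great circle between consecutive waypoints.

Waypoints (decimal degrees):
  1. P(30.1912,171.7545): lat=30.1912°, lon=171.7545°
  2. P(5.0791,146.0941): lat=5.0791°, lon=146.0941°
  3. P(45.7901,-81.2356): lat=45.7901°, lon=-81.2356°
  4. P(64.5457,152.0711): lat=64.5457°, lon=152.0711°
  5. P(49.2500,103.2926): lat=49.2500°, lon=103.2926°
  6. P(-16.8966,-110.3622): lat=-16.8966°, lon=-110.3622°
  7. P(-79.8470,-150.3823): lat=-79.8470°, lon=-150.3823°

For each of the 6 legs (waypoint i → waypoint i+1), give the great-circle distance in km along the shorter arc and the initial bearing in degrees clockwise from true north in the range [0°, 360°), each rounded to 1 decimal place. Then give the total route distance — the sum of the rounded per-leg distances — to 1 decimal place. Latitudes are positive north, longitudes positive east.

Leg 1: φ1=0.5269358, φ2=0.0886470, Δφ=-0.4382888, Δλ=-0.4478585 rad; a=sin²(Δφ/2)+cosφ1·cosφ2·sin²(Δλ/2)=0.0897157410; c=2·atan2(√a, √(1-a))=0.608391319; dist=6371·c=3876.061 ≈ 3876.1 km; running total=3876.1 km
Leg 1 bearing: y=sinΔλ·cosφ2=-0.43133585, x=cosφ1·sinφ2-sinφ1·cosφ2·cosΔλ=-0.37498892; θ=atan2(y, x)=-131.0026° <0 so +360° → 228.9974° ≈ 229.0°
Leg 2: φ1=0.0886470, φ2=0.7991880, Δφ=0.7105410, Δλ=-3.9676518 rad; a=sin²(Δφ/2)+cosφ1·cosφ2·sin²(Δλ/2)=0.7036468544; c=2·atan2(√a, √(1-a))=1.990285215; dist=6371·c=12680.107 ≈ 12680.1 km; running total=16556.2 km
Leg 2 bearing: y=sinΔλ·cosφ2=0.51269289, x=cosφ1·sinφ2-sinφ1·cosφ2·cosΔλ=0.75581601; θ=atan2(y, x)=34.1502° ≈ 34.2°
Leg 3: φ1=0.7991880, φ2=1.1265350, Δφ=0.3273470, Δλ=4.0719701 rad; a=sin²(Δφ/2)+cosφ1·cosφ2·sin²(Δλ/2)=0.2659315803; c=2·atan2(√a, √(1-a))=1.083615197; dist=6371·c=6903.712 ≈ 6903.7 km; running total=23459.9 km
Leg 3 bearing: y=sinΔλ·cosφ2=-0.34462602, x=cosφ1·sinφ2-sinφ1·cosφ2·cosΔλ=0.81368348; θ=atan2(y, x)=-22.9545° <0 so +360° → 337.0455° ≈ 337.0°
Leg 4: φ1=1.1265350, φ2=0.8595747, Δφ=-0.2669603, Δλ=-0.8513454 rad; a=sin²(Δφ/2)+cosφ1·cosφ2·sin²(Δλ/2)=0.0655491780; c=2·atan2(√a, √(1-a))=0.517817316; dist=6371·c=3299.014 ≈ 3299.0 km; running total=26758.9 km
Leg 4 bearing: y=sinΔλ·cosφ2=-0.49098479, x=cosφ1·sinφ2-sinφ1·cosφ2·cosΔλ=-0.06280021; θ=atan2(y, x)=-97.2889° <0 so +360° → 262.7111° ≈ 262.7°
Leg 5: φ1=0.8595747, φ2=-0.2949013, Δφ=-1.1544760, Δλ=-3.7289797 rad; a=sin²(Δφ/2)+cosφ1·cosφ2·sin²(Δλ/2)=0.8700392328; c=2·atan2(√a, √(1-a))=2.403983352; dist=6371·c=15315.778 ≈ 15315.8 km; running total=42074.7 km
Leg 5 bearing: y=sinΔλ·cosφ2=0.53026410, x=cosφ1·sinφ2-sinφ1·cosφ2·cosΔλ=0.41364701; θ=atan2(y, x)=52.0430° ≈ 52.0°
Leg 6: φ1=-0.2949013, φ2=-1.3935930, Δφ=-1.0986917, Δλ=-0.6984825 rad; a=sin²(Δφ/2)+cosφ1·cosφ2·sin²(Δλ/2)=0.2923685520; c=2·atan2(√a, √(1-a))=1.142564551; dist=6371·c=7279.279 ≈ 7279.3 km; running total=49354.0 km
Leg 6 bearing: y=sinΔλ·cosφ2=-0.11335626, x=cosφ1·sinφ2-sinφ1·cosφ2·cosΔλ=-0.90261126; θ=atan2(y, x)=-172.8419° <0 so +360° → 187.1581° ≈ 187.2°

Leg 1: dist=3876.1 km, bearing=229.0°
Leg 2: dist=12680.1 km, bearing=34.2°
Leg 3: dist=6903.7 km, bearing=337.0°
Leg 4: dist=3299.0 km, bearing=262.7°
Leg 5: dist=15315.8 km, bearing=52.0°
Leg 6: dist=7279.3 km, bearing=187.2°
Total: 49354.0 km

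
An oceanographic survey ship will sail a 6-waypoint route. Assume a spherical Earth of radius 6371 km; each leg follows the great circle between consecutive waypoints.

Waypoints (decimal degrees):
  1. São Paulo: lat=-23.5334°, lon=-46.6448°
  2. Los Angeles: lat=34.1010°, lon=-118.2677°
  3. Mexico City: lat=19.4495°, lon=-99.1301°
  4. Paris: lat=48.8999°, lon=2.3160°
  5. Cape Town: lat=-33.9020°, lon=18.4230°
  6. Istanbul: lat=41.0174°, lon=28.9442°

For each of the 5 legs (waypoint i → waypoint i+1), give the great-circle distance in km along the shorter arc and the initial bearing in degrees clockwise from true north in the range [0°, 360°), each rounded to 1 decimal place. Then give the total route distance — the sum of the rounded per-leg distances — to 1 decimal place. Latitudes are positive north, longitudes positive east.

Leg 1: dist=9908.9 km, bearing=308.2°
Leg 2: dist=2494.4 km, bearing=125.9°
Leg 3: dist=9190.4 km, bearing=40.5°
Leg 4: dist=9344.5 km, bearing=166.6°
Leg 5: dist=8400.0 km, bearing=8.2°
Total: 39338.2 km

Leg 1: φ1=-0.4107353, φ2=0.5951747, Δφ=1.0059100, Δλ=-1.2500554 rad; a=sin²(Δφ/2)+cosφ1·cosφ2·sin²(Δλ/2)=0.4922566913; c=2·atan2(√a, √(1-a))=1.555309090; dist=6371·c=9908.874 ≈ 9908.9 km; running total=9908.9 km
Leg 1 bearing: y=sinΔλ·cosφ2=-0.78582171, x=cosφ1·sinφ2-sinφ1·cosφ2·cosΔλ=0.61825918; θ=atan2(y, x)=-51.8055° <0 so +360° → 308.1945° ≈ 308.2°
Leg 2: φ1=0.5951747, φ2=0.3394578, Δφ=-0.2557169, Δλ=0.3340141 rad; a=sin²(Δφ/2)+cosφ1·cosφ2·sin²(Δλ/2)=0.0378347006; c=2·atan2(√a, √(1-a))=0.391518706; dist=6371·c=2494.366 ≈ 2494.4 km; running total=12403.3 km
Leg 2 bearing: y=sinΔλ·cosφ2=0.30912998, x=cosφ1·sinφ2-sinφ1·cosφ2·cosΔλ=-0.22372214; θ=atan2(y, x)=125.8938° ≈ 125.9°
Leg 3: φ1=0.3394578, φ2=0.8534643, Δφ=0.5140064, Δλ=1.7705685 rad; a=sin²(Δφ/2)+cosφ1·cosφ2·sin²(Δλ/2)=0.4360456939; c=2·atan2(√a, √(1-a))=1.442536344; dist=6371·c=9190.399 ≈ 9190.4 km; running total=21593.7 km
Leg 3 bearing: y=sinΔλ·cosφ2=0.64430254, x=cosφ1·sinφ2-sinφ1·cosφ2·cosΔλ=0.75399842; θ=atan2(y, x)=40.5144° ≈ 40.5°
Leg 4: φ1=0.8534643, φ2=-0.5917015, Δφ=-1.4451658, Δλ=0.2811202 rad; a=sin²(Δφ/2)+cosφ1·cosφ2·sin²(Δλ/2)=0.4480588742; c=2·atan2(√a, √(1-a))=1.466726321; dist=6371·c=9344.513 ≈ 9344.5 km; running total=30938.2 km
Leg 4 bearing: y=sinΔλ·cosφ2=0.23026659, x=cosφ1·sinφ2-sinφ1·cosφ2·cosΔλ=-0.96756693; θ=atan2(y, x)=166.6135° ≈ 166.6°
Leg 5: φ1=-0.5917015, φ2=0.7158887, Δφ=1.3075902, Δλ=0.1836296 rad; a=sin²(Δφ/2)+cosφ1·cosφ2·sin²(Δλ/2)=0.3751755468; c=2·atan2(√a, √(1-a))=1.318478663; dist=6371·c=8400.028 ≈ 8400.0 km; running total=39338.2 km
Leg 5 bearing: y=sinΔλ·cosφ2=0.13777307, x=cosφ1·sinφ2-sinφ1·cosφ2·cosΔλ=0.95848527; θ=atan2(y, x)=8.1797° ≈ 8.2°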